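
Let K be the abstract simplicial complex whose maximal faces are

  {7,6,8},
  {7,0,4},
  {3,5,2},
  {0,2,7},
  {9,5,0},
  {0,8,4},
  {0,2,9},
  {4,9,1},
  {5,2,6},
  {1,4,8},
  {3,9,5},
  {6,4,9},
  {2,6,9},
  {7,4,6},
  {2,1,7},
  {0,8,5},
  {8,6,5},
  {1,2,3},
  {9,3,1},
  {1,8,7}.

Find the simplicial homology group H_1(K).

Order the vertices as 0 < 1 < 2 < 3 < 4 < 5 < 6 < 7 < 8 < 9. Listing each simplex with vertices in this order, K has dimension 2 with simplices:

  0-simplices (10): [0], [1], [2], [3], [4], [5], [6], [7], [8], [9]
  1-simplices (30): (30 of them)
  2-simplices (20): (20 of them)

giving chain groups C_0 ≅ Z^10, C_1 ≅ Z^30, C_2 ≅ Z^20.

Boundary ∂_1: C_1 → C_0 is given by ∂[p,q] = [q] − [p].
This gives a 10×30 integer matrix of rank 9; reducing to Smith normal form yields diagonal entries (1,1,1,1,1,1,1,1,1).

The boundary map ∂_2: C_2 → C_1 acts by ∂[p,q,r] = [q,r] − [p,r] + [p,q]. For instance
  ∂[2,3,5] = [3,5] − [2,5] + [2,3],
  ∂[1,4,8] = [4,8] − [1,8] + [1,4].
This gives a 30×20 integer matrix of rank 20; reducing to Smith normal form yields diagonal entries (1,1,1,1,1,1,1,1,1,1,1,1,1,1,1,1,1,1,1,2).

Reading off H_k = ker ∂_k / im ∂_{k+1}:

  H_1: rank ker ∂_1 − rank ∂_2 = (30 − 9) − 20 = 1, and ∂_2 has invariant factor 2 > 1, so H_1 = Z × Z/2.

(K is a triangulation of the Klein bottle.)

H_1 ≅ Z × Z/2.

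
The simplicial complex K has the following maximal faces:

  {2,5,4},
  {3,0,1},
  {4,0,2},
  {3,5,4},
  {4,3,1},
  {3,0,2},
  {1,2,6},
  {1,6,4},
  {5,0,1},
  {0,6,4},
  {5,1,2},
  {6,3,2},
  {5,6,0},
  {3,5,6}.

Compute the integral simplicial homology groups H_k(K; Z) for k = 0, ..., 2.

H_0 = Z,  H_1 = Z^2,  H_2 = Z.

We work with the vertex ordering 0 < 1 < 2 < 3 < 4 < 5 < 6. The simplices of K, each written with vertices in increasing order, are:

  0-simplices (7): [0], [1], [2], [3], [4], [5], [6]
  1-simplices (21): [0,1], [0,2], [0,3], [0,4], [0,5], [0,6], [1,2], [1,3], [1,4], [1,5], [1,6], [2,3], [2,4], [2,5], [2,6], [3,4], [3,5], [3,6], [4,5], [4,6], [5,6]
  2-simplices (14): [0,1,3], [0,1,5], [0,2,3], [0,2,4], [0,4,6], [0,5,6], [1,2,5], [1,2,6], [1,3,4], [1,4,6], [2,3,6], [2,4,5], [3,4,5], [3,5,6]

giving chain groups C_0 ≅ Z^7, C_1 ≅ Z^21, C_2 ≅ Z^14.

Boundary ∂_1: C_1 → C_0 sends each edge [p,q] (with p < q) to q − p.
The resulting 7×21 matrix has rank 6, and its Smith normal form has invariant factors (1,1,1,1,1,1).

Boundary ∂_2: C_2 → C_1 acts by ∂[p,q,r] = [q,r] − [p,r] + [p,q]. For instance
  ∂[1,2,5] = [2,5] − [1,5] + [1,2],
  ∂[1,3,4] = [3,4] − [1,4] + [1,3].
This gives a 21×14 integer matrix of rank 13; reducing to Smith normal form yields diagonal entries (1,1,1,1,1,1,1,1,1,1,1,1,1).

Reading off H_k = ker ∂_k / im ∂_{k+1}:

  H_0: rank C_0 − rank ∂_1 = 7 − 6 = 1, and the invariant factors of ∂_1 are all 1, so H_0 ≅ Z.
  H_1: rank ker ∂_1 − rank ∂_2 = (21 − 6) − 13 = 2, and the invariant factors of ∂_2 are all 1, so H_1 ≅ Z^2.
  H_2: rank ker ∂_2 − rank ∂_3 = (14 − 13) − 0 = 1, and there is no ∂_3, so H_2 ≅ Z.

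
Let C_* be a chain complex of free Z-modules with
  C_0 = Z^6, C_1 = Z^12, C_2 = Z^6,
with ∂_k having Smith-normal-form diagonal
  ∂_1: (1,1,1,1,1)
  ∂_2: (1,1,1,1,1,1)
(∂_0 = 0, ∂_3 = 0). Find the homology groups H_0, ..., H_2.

H_0 ≅ Z,  H_1 ≅ Z,  H_2 = 0.

H_0: b_0 = 6 − 0 − 5 = 1; torsion from ∂_1 factors > 1: none. So H_0 ≅ Z.
H_1: b_1 = 12 − 5 − 6 = 1; torsion from ∂_2 factors > 1: none. So H_1 ≅ Z.
H_2: b_2 = 6 − 6 − 0 = 0; torsion from ∂_3 factors > 1: none. So H_2 ≅ 0.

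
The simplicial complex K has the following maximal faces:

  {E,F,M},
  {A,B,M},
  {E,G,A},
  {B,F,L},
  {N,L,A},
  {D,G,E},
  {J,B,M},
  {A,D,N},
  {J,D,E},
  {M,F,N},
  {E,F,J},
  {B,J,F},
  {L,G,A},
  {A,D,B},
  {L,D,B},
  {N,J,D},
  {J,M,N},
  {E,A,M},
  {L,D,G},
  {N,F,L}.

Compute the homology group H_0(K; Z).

We work with the vertex ordering A < B < D < E < F < G < J < L < M < N. The simplices of K, each written with vertices in increasing order, are:

  0-simplices (10): A, B, D, E, F, G, J, L, M, N
  1-simplices (30): AB, AD, AE, AG, AL, AM, AN, BD, BF, BJ, BL, BM, DE, DG, DJ, DL, DN, EF, EG, EJ, EM, FJ, FL, FM, FN, GL, JM, JN, LN, MN
  2-simplices (20): ABD, ABM, ADN, AEG, AEM, AGL, ALN, BDL, BFJ, BFL, BJM, DEG, DEJ, DGL, DJN, EFJ, EFM, FLN, FMN, JMN

so the chain groups are C_0 ≅ Z^10, C_1 ≅ Z^30, C_2 ≅ Z^20.

Boundary ∂_1: C_1 → C_0 sends each edge [p,q] (with p < q) to q − p. For instance
  ∂EM = M − E.
The resulting 10×30 matrix has rank 9, and its Smith normal form has invariant factors (1,1,1,1,1,1,1,1,1).

Boundary ∂_2: C_2 → C_1 sends each 2-simplex [p,q,r] to [q,r] − [p,r] + [p,q]. For instance
  ∂BDL = DL − BL + BD,
  ∂EFM = FM − EM + EF.
The 30×20 boundary matrix has rank 20 and Smith normal form diag(1,1,1,1,1,1,1,1,1,1,1,1,1,1,1,1,1,1,1,2).

Reading off H_k = ker ∂_k / im ∂_{k+1}:

  H_0: rank C_0 − rank ∂_1 = 10 − 9 = 1, and the invariant factors of ∂_1 are all 1, so H_0 = Z.

H_0 ≅ Z.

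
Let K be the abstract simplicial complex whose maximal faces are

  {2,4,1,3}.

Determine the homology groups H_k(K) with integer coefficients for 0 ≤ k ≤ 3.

K has 4 vertices, 6 edges, 4 triangles, 1 3-simplex.
rank ∂_0 = 0, rank ∂_1 = 3 ⇒ b_0 = 4 − 0 − 3 = 1; all invariant factors of ∂_1 are 1 so no torsion. So H_0 = Z.
rank ∂_1 = 3, rank ∂_2 = 3 ⇒ b_1 = 6 − 3 − 3 = 0; all invariant factors of ∂_2 are 1 so no torsion. So H_1 = 0.
rank ∂_2 = 3, rank ∂_3 = 1 ⇒ b_2 = 4 − 3 − 1 = 0; all invariant factors of ∂_3 are 1 so no torsion. So H_2 = 0.
rank ∂_3 = 1, rank ∂_4 = 0 ⇒ b_3 = 1 − 1 − 0 = 0. So H_3 = 0.

H_0 = Z,  H_1 = 0,  H_2 = 0,  H_3 = 0.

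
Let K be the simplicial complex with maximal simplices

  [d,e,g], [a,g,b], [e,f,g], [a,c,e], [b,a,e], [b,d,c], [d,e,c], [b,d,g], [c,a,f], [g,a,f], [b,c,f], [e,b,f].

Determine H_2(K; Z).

Order the vertices as a < b < c < d < e < f < g. Listing each simplex with vertices in this order, K has dimension 2 with simplices:

  0-simplices (7): a, b, c, d, e, f, g
  1-simplices (18): ab, ac, ae, af, ag, bc, bd, be, bf, bg, cd, ce, cf, de, dg, ef, eg, fg
  2-simplices (12): abe, abg, ace, acf, afg, bcd, bcf, bdg, bef, cde, deg, efg

giving chain groups C_0 ≅ Z^7, C_1 ≅ Z^18, C_2 ≅ Z^12.

The boundary map ∂_1: C_1 → C_0 maps an edge to its endpoints' difference, ∂[p,q] = q − p.
The 7×18 boundary matrix has rank 6 and Smith normal form diag(1,1,1,1,1,1).

Boundary ∂_2: C_2 → C_1 maps a triangle to the signed sum of its edges. For instance
  ∂acf = cf − af + ac,
  ∂bef = ef − bf + be.
The 18×12 boundary matrix has rank 12 and Smith normal form diag(1,1,1,1,1,1,1,1,1,1,1,2).

Reading off H_k = ker ∂_k / im ∂_{k+1}:

  H_2: rank ker ∂_2 − rank ∂_3 = (12 − 12) − 0 = 0, and there is no ∂_3, so H_2 ≅ 0.

H_2 = 0.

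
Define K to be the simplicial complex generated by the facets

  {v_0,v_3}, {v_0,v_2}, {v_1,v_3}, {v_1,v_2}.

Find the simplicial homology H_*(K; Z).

H_0 = Z,  H_1 = Z.

Fix the vertex order v_0 < v_1 < v_2 < v_3 and write every simplex with vertices in increasing order. Then dim K = 1 and the simplices of K are:

  0-simplices (4): [v_0], [v_1], [v_2], [v_3]
  1-simplices (4): [v_0,v_2], [v_0,v_3], [v_1,v_2], [v_1,v_3]

giving chain groups C_0 ≅ Z^4, C_1 ≅ Z^4.

Boundary ∂_1: C_1 → C_0 is given by ∂[p,q] = [q] − [p].
The 4×4 boundary matrix has rank 3 and Smith normal form diag(1,1,1).

From H_k ≅ ker(∂_k) / im(∂_{k+1}) we obtain:

  H_0: rank C_0 − rank ∂_1 = 4 − 3 = 1, and the invariant factors of ∂_1 are all 1, so H_0 ≅ Z.
  H_1: rank ker ∂_1 − rank ∂_2 = (4 − 3) − 0 = 1, and there is no ∂_2, so H_1 ≅ Z.

As a check, the Euler characteristic is 4 − 4 = 0, which agrees with 1 − 1 = 0.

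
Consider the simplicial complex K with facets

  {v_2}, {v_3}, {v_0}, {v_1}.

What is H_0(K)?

Fix the vertex order v_0 < v_1 < v_2 < v_3 and write every simplex with vertices in increasing order. Then dim K = 0 and the simplices of K are:

  0-simplices (4): [v_0], [v_1], [v_2], [v_3]

giving chain groups C_0 ≅ Z^4.

From H_k ≅ ker(∂_k) / im(∂_{k+1}) we obtain:

  H_0: rank C_0 − rank ∂_1 = 4 − 0 = 4, and there is no ∂_1, so H_0 ≅ Z^4.

(K is a triangulation of a set of 4 points.)

H_0 ≅ Z^4.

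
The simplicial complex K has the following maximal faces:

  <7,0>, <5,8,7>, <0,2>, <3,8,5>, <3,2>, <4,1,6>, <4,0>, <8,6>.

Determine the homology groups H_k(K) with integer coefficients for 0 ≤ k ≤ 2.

H_0 ≅ Z,  H_1 ≅ Z^2,  H_2 = 0.

Take the total order 0 < 1 < 2 < 3 < 4 < 5 < 6 < 7 < 8 on the vertex set. Then K (dimension 2) consists of the simplices:

  0-simplices (9): [0], [1], [2], [3], [4], [5], [6], [7], [8]
  1-simplices (13): [0,2], [0,4], [0,7], [1,4], [1,6], [2,3], [3,5], [3,8], [4,6], [5,7], [5,8], [6,8], [7,8]
  2-simplices (3): [1,4,6], [3,5,8], [5,7,8]

Hence C_0 ≅ Z^9, C_1 ≅ Z^13, C_2 ≅ Z^3.

Boundary ∂_1: C_1 → C_0 sends each edge [p,q] (with p < q) to q − p.
As a 9×13 matrix over Z this has rank 8, with invariant factors (1,1,1,1,1,1,1,1).

∂_2: C_2 → C_1 maps a triangle to the signed sum of its edges. For instance
  ∂[1,4,6] = [4,6] − [1,6] + [1,4],
  ∂[5,7,8] = [7,8] − [5,8] + [5,7].
This gives a 13×3 integer matrix of rank 3; reducing to Smith normal form yields diagonal entries (1,1,1).

From H_k ≅ ker(∂_k) / im(∂_{k+1}) we obtain:

  H_0: rank C_0 − rank ∂_1 = 9 − 8 = 1, and the invariant factors of ∂_1 are all 1, so H_0 ≅ Z.
  H_1: rank ker ∂_1 − rank ∂_2 = (13 − 8) − 3 = 2, and the invariant factors of ∂_2 are all 1, so H_1 ≅ Z^2.
  H_2: rank ker ∂_2 − rank ∂_3 = (3 − 3) − 0 = 0, and there is no ∂_3, so H_2 ≅ 0.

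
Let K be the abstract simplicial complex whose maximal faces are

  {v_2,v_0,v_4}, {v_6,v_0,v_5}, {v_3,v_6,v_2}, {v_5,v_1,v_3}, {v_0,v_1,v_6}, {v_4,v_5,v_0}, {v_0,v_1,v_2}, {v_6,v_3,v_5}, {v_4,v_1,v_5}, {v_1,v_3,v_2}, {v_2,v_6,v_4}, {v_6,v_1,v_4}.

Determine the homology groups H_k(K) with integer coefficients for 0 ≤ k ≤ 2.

We work with the vertex ordering v_0 < v_1 < v_2 < v_3 < v_4 < v_5 < v_6. The simplices of K, each written with vertices in increasing order, are:

  0-simplices (7): [v_0], [v_1], [v_2], [v_3], [v_4], [v_5], [v_6]
  1-simplices (18): (18 of them)
  2-simplices (12): (12 of them)

so the chain groups are C_0 ≅ Z^7, C_1 ≅ Z^18, C_2 ≅ Z^12.

∂_1: C_1 → C_0 maps an edge to its endpoints' difference, ∂[p,q] = q − p.
The 7×18 boundary matrix has rank 6 and Smith normal form diag(1,1,1,1,1,1).

∂_2: C_2 → C_1 acts by ∂[p,q,r] = [q,r] − [p,r] + [p,q]. For instance
  ∂[v_0,v_1,v_2] = [v_1,v_2] − [v_0,v_2] + [v_0,v_1],
  ∂[v_1,v_2,v_3] = [v_2,v_3] − [v_1,v_3] + [v_1,v_2].
As a 18×12 matrix over Z this has rank 12, with invariant factors (1,1,1,1,1,1,1,1,1,1,1,2).

Reading off H_k = ker ∂_k / im ∂_{k+1}:

  H_0: rank C_0 − rank ∂_1 = 7 − 6 = 1, and the invariant factors of ∂_1 are all 1, so H_0 ≅ Z.
  H_1: rank ker ∂_1 − rank ∂_2 = (18 − 6) − 12 = 0, and ∂_2 has invariant factor 2 > 1, so H_1 ≅ Z_2.
  H_2: rank ker ∂_2 − rank ∂_3 = (12 − 12) − 0 = 0, and there is no ∂_3, so H_2 ≅ 0.

As a check, the Euler characteristic is 7 − 18 + 12 = 1, which agrees with 1 − 0 + 0 = 1.
(K is a triangulation of the real projective plane RP^2.)

H_0 = Z,  H_1 = Z_2,  H_2 = 0.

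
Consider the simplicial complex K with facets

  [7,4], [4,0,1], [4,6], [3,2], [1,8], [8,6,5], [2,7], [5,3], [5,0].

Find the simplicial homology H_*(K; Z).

H_0 = Z,  H_1 = Z^3,  H_2 = 0.

We work with the vertex ordering 0 < 1 < 2 < 3 < 4 < 5 < 6 < 7 < 8. The simplices of K, each written with vertices in increasing order, are:

  0-simplices (9): [0], [1], [2], [3], [4], [5], [6], [7], [8]
  1-simplices (13): [0,1], [0,4], [0,5], [1,4], [1,8], [2,3], [2,7], [3,5], [4,6], [4,7], [5,6], [5,8], [6,8]
  2-simplices (2): [0,1,4], [5,6,8]

so the chain groups are C_0 ≅ Z^9, C_1 ≅ Z^13, C_2 ≅ Z^2.

The boundary map ∂_1: C_1 → C_0 is given by ∂[p,q] = [q] − [p]. For instance
  ∂[4,7] = [7] − [4].
As a 9×13 matrix over Z this has rank 8, with invariant factors (1,1,1,1,1,1,1,1).

∂_2: C_2 → C_1 maps a triangle to the signed sum of its edges. For instance
  ∂[5,6,8] = [6,8] − [5,8] + [5,6],
  ∂[0,1,4] = [1,4] − [0,4] + [0,1].
The 13×2 boundary matrix has rank 2 and Smith normal form diag(1,1).

Computing H_k = (kernel of ∂_k) / (image of ∂_{k+1}):

  H_0: rank C_0 − rank ∂_1 = 9 − 8 = 1, and the invariant factors of ∂_1 are all 1, so H_0 ≅ Z.
  H_1: rank ker ∂_1 − rank ∂_2 = (13 − 8) − 2 = 3, and the invariant factors of ∂_2 are all 1, so H_1 ≅ Z^3.
  H_2: rank ker ∂_2 − rank ∂_3 = (2 − 2) − 0 = 0, and there is no ∂_3, so H_2 ≅ 0.

As a check, the Euler characteristic is 9 − 13 + 2 = -2, which agrees with 1 − 3 + 0 = -2.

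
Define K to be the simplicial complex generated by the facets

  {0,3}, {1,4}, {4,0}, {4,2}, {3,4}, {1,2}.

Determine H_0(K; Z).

Order the vertices as 0 < 1 < 2 < 3 < 4. Listing each simplex with vertices in this order, K has dimension 1 with simplices:

  0-simplices (5): [0], [1], [2], [3], [4]
  1-simplices (6): [0,3], [0,4], [1,2], [1,4], [2,4], [3,4]

Hence C_0 ≅ Z^5, C_1 ≅ Z^6.

The boundary map ∂_1: C_1 → C_0 is given by ∂[p,q] = [q] − [p]. For instance
  ∂[0,4] = [4] − [0].
The resulting 5×6 matrix has rank 4, and its Smith normal form has invariant factors (1,1,1,1).

Now H_k = ker ∂_k / im ∂_{k+1}, so:

  H_0: rank C_0 − rank ∂_1 = 5 − 4 = 1, and the invariant factors of ∂_1 are all 1, so H_0 ≅ Z.

H_0 = Z.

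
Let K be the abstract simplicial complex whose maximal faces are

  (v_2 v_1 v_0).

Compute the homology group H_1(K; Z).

H_1 = 0.

Order the vertices as v_0 < v_1 < v_2. Listing each simplex with vertices in this order, K has dimension 2 with simplices:

  0-simplices (3): [v_0], [v_1], [v_2]
  1-simplices (3): [v_0,v_1], [v_0,v_2], [v_1,v_2]
  2-simplices (1): [v_0,v_1,v_2]

Hence C_0 ≅ Z^3, C_1 ≅ Z^3, C_2 ≅ Z^1.

∂_1: C_1 → C_0 maps an edge to its endpoints' difference, ∂[p,q] = q − p. For instance
  ∂[v_0,v_1] = [v_1] − [v_0].
The 3×3 boundary matrix has rank 2 and Smith normal form diag(1,1).

∂_2: C_2 → C_1 sends each 2-simplex [p,q,r] to [q,r] − [p,r] + [p,q]. For instance
  ∂[v_0,v_1,v_2] = [v_1,v_2] − [v_0,v_2] + [v_0,v_1].
The resulting 3×1 matrix has rank 1, and its Smith normal form has invariant factors (1).

Reading off H_k = ker ∂_k / im ∂_{k+1}:

  H_1: rank ker ∂_1 − rank ∂_2 = (3 − 2) − 1 = 0, and the invariant factors of ∂_2 are all 1, so H_1 ≅ 0.

(K is a triangulation of the 2-simplex.)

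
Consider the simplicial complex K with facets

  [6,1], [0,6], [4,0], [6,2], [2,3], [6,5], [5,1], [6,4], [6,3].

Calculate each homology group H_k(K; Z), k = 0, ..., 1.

H_0 ≅ Z,  H_1 ≅ Z^3.

Order the vertices as 0 < 1 < 2 < 3 < 4 < 5 < 6. Listing each simplex with vertices in this order, K has dimension 1 with simplices:

  0-simplices (7): [0], [1], [2], [3], [4], [5], [6]
  1-simplices (9): [0,4], [0,6], [1,5], [1,6], [2,3], [2,6], [3,6], [4,6], [5,6]

Hence C_0 ≅ Z^7, C_1 ≅ Z^9.

Boundary ∂_1: C_1 → C_0 maps an edge to its endpoints' difference, ∂[p,q] = q − p. For instance
  ∂[4,6] = [6] − [4].
The 7×9 boundary matrix has rank 6 and Smith normal form diag(1,1,1,1,1,1).

Computing H_k = (kernel of ∂_k) / (image of ∂_{k+1}):

  H_0: rank C_0 − rank ∂_1 = 7 − 6 = 1, and the invariant factors of ∂_1 are all 1, so H_0 ≅ Z.
  H_1: rank ker ∂_1 − rank ∂_2 = (9 − 6) − 0 = 3, and there is no ∂_2, so H_1 ≅ Z^3.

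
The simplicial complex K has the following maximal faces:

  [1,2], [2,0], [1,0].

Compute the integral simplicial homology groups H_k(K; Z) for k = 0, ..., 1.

Take the total order 0 < 1 < 2 on the vertex set. Then K (dimension 1) consists of the simplices:

  0-simplices (3): [0], [1], [2]
  1-simplices (3): [0,1], [0,2], [1,2]

giving chain groups C_0 ≅ Z^3, C_1 ≅ Z^3.

The boundary map ∂_1: C_1 → C_0 is given by ∂[p,q] = [q] − [p].
The 3×3 boundary matrix has rank 2 and Smith normal form diag(1,1).

From H_k ≅ ker(∂_k) / im(∂_{k+1}) we obtain:

  H_0: rank C_0 − rank ∂_1 = 3 − 2 = 1, and the invariant factors of ∂_1 are all 1, so H_0 ≅ Z.
  H_1: rank ker ∂_1 − rank ∂_2 = (3 − 2) − 0 = 1, and there is no ∂_2, so H_1 ≅ Z.

H_0 ≅ Z,  H_1 ≅ Z.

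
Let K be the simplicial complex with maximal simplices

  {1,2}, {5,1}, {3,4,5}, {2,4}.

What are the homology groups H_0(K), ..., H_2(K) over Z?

Take the total order 1 < 2 < 3 < 4 < 5 on the vertex set. Then K (dimension 2) consists of the simplices:

  0-simplices (5): [1], [2], [3], [4], [5]
  1-simplices (6): [1,2], [1,5], [2,4], [3,4], [3,5], [4,5]
  2-simplices (1): [3,4,5]

giving chain groups C_0 ≅ Z^5, C_1 ≅ Z^6, C_2 ≅ Z^1.

The boundary map ∂_1: C_1 → C_0 is given by ∂[p,q] = [q] − [p]. For instance
  ∂[1,2] = [2] − [1].
As a 5×6 matrix over Z this has rank 4, with invariant factors (1,1,1,1).

The boundary map ∂_2: C_2 → C_1 sends each 2-simplex [p,q,r] to [q,r] − [p,r] + [p,q]. For instance
  ∂[3,4,5] = [4,5] − [3,5] + [3,4].
As a 6×1 matrix over Z this has rank 1, with invariant factors (1).

From H_k ≅ ker(∂_k) / im(∂_{k+1}) we obtain:

  H_0: rank C_0 − rank ∂_1 = 5 − 4 = 1, and the invariant factors of ∂_1 are all 1, so H_0 ≅ Z.
  H_1: rank ker ∂_1 − rank ∂_2 = (6 − 4) − 1 = 1, and the invariant factors of ∂_2 are all 1, so H_1 ≅ Z.
  H_2: rank ker ∂_2 − rank ∂_3 = (1 − 1) − 0 = 0, and there is no ∂_3, so H_2 ≅ 0.

As a check, the Euler characteristic is 5 − 6 + 1 = 0, which agrees with 1 − 1 + 0 = 0.

H_0 = Z,  H_1 = Z,  H_2 = 0.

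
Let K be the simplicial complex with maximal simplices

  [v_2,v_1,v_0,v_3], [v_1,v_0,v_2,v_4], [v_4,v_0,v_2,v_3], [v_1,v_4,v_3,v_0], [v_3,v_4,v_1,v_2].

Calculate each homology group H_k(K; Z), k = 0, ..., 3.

H_0 ≅ Z,  H_1 = 0,  H_2 = 0,  H_3 ≅ Z.

We work with the vertex ordering v_0 < v_1 < v_2 < v_3 < v_4. The simplices of K, each written with vertices in increasing order, are:

  0-simplices (5): [v_0], [v_1], [v_2], [v_3], [v_4]
  1-simplices (10): [v_0,v_1], [v_0,v_2], [v_0,v_3], [v_0,v_4], [v_1,v_2], [v_1,v_3], [v_1,v_4], [v_2,v_3], [v_2,v_4], [v_3,v_4]
  2-simplices (10): [v_0,v_1,v_2], [v_0,v_1,v_3], [v_0,v_1,v_4], [v_0,v_2,v_3], [v_0,v_2,v_4], [v_0,v_3,v_4], [v_1,v_2,v_3], [v_1,v_2,v_4], [v_1,v_3,v_4], [v_2,v_3,v_4]
  3-simplices (5): [v_0,v_1,v_2,v_3], [v_0,v_1,v_2,v_4], [v_0,v_1,v_3,v_4], [v_0,v_2,v_3,v_4], [v_1,v_2,v_3,v_4]

so the chain groups are C_0 ≅ Z^5, C_1 ≅ Z^10, C_2 ≅ Z^10, C_3 ≅ Z^5.

Boundary ∂_1: C_1 → C_0 maps an edge to its endpoints' difference, ∂[p,q] = q − p.
This gives a 5×10 integer matrix of rank 4; reducing to Smith normal form yields diagonal entries (1,1,1,1).

The boundary map ∂_2: C_2 → C_1 maps a triangle to the signed sum of its edges. For instance
  ∂[v_0,v_2,v_4] = [v_2,v_4] − [v_0,v_4] + [v_0,v_2],
  ∂[v_1,v_3,v_4] = [v_3,v_4] − [v_1,v_4] + [v_1,v_3].
As a 10×10 matrix over Z this has rank 6, with invariant factors (1,1,1,1,1,1).

∂_3: C_3 → C_2 sends each 3-simplex σ to the alternating sum Σ_i (−1)^i (σ with its i-th vertex removed). For instance
  ∂[v_0,v_1,v_3,v_4] = [v_1,v_3,v_4] − [v_0,v_3,v_4] + [v_0,v_1,v_4] − [v_0,v_1,v_3],
  ∂[v_0,v_1,v_2,v_4] = [v_1,v_2,v_4] − [v_0,v_2,v_4] + [v_0,v_1,v_4] − [v_0,v_1,v_2].
This gives a 10×5 integer matrix of rank 4; reducing to Smith normal form yields diagonal entries (1,1,1,1).

From H_k ≅ ker(∂_k) / im(∂_{k+1}) we obtain:

  H_0: rank C_0 − rank ∂_1 = 5 − 4 = 1, and the invariant factors of ∂_1 are all 1, so H_0 ≅ Z.
  H_1: rank ker ∂_1 − rank ∂_2 = (10 − 4) − 6 = 0, and the invariant factors of ∂_2 are all 1, so H_1 ≅ 0.
  H_2: rank ker ∂_2 − rank ∂_3 = (10 − 6) − 4 = 0, and the invariant factors of ∂_3 are all 1, so H_2 ≅ 0.
  H_3: rank ker ∂_3 − rank ∂_4 = (5 − 4) − 0 = 1, and there is no ∂_4, so H_3 ≅ Z.

As a check, the Euler characteristic is 5 − 10 + 10 − 5 = 0, which agrees with 1 − 0 + 0 − 1 = 0.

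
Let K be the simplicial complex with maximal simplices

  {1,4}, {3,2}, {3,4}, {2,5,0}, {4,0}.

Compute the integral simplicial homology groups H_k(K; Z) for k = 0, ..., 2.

H_0 = Z,  H_1 = Z,  H_2 = 0.

Order the vertices as 0 < 1 < 2 < 3 < 4 < 5. Listing each simplex with vertices in this order, K has dimension 2 with simplices:

  0-simplices (6): [0], [1], [2], [3], [4], [5]
  1-simplices (7): [0,2], [0,4], [0,5], [1,4], [2,3], [2,5], [3,4]
  2-simplices (1): [0,2,5]

Hence C_0 ≅ Z^6, C_1 ≅ Z^7, C_2 ≅ Z^1.

The boundary map ∂_1: C_1 → C_0 is given by ∂[p,q] = [q] − [p]. For instance
  ∂[2,3] = [3] − [2].
The resulting 6×7 matrix has rank 5, and its Smith normal form has invariant factors (1,1,1,1,1).

The boundary map ∂_2: C_2 → C_1 sends each 2-simplex [p,q,r] to [q,r] − [p,r] + [p,q]. For instance
  ∂[0,2,5] = [2,5] − [0,5] + [0,2].
As a 7×1 matrix over Z this has rank 1, with invariant factors (1).

Reading off H_k = ker ∂_k / im ∂_{k+1}:

  H_0: rank C_0 − rank ∂_1 = 6 − 5 = 1, and the invariant factors of ∂_1 are all 1, so H_0 ≅ Z.
  H_1: rank ker ∂_1 − rank ∂_2 = (7 − 5) − 1 = 1, and the invariant factors of ∂_2 are all 1, so H_1 ≅ Z.
  H_2: rank ker ∂_2 − rank ∂_3 = (1 − 1) − 0 = 0, and there is no ∂_3, so H_2 ≅ 0.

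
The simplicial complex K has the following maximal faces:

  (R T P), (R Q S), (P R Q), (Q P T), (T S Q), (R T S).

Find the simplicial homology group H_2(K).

H_2 = Z.

Fix the vertex order P < Q < R < S < T and write every simplex with vertices in increasing order. Then dim K = 2 and the simplices of K are:

  0-simplices (5): P, Q, R, S, T
  1-simplices (9): PQ, PR, PT, QR, QS, QT, RS, RT, ST
  2-simplices (6): PQR, PQT, PRT, QRS, QST, RST

giving chain groups C_0 ≅ Z^5, C_1 ≅ Z^9, C_2 ≅ Z^6.

∂_1: C_1 → C_0 sends each edge [p,q] (with p < q) to q − p. For instance
  ∂PQ = Q − P.
The 5×9 boundary matrix has rank 4 and Smith normal form diag(1,1,1,1).

The boundary map ∂_2: C_2 → C_1 acts by ∂[p,q,r] = [q,r] − [p,r] + [p,q]. For instance
  ∂QRS = RS − QS + QR,
  ∂QST = ST − QT + QS.
As a 9×6 matrix over Z this has rank 5, with invariant factors (1,1,1,1,1).

Reading off H_k = ker ∂_k / im ∂_{k+1}:

  H_2: rank ker ∂_2 − rank ∂_3 = (6 − 5) − 0 = 1, and there is no ∂_3, so H_2 ≅ Z.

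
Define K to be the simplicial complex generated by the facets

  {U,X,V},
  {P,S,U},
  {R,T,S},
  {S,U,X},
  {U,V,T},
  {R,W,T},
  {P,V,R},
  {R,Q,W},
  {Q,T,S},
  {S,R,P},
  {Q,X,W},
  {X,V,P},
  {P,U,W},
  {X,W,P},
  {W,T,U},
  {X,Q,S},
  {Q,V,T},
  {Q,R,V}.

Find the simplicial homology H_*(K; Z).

H_0 ≅ Z,  H_1 ≅ Z ⊕ Z/2,  H_2 = 0.

K has 9 vertices, 27 edges, 18 triangles.
rank ∂_0 = 0, rank ∂_1 = 8 ⇒ b_0 = 9 − 0 − 8 = 1; all invariant factors of ∂_1 are 1 so no torsion. So H_0 ≅ Z.
rank ∂_1 = 8, rank ∂_2 = 18 ⇒ b_1 = 27 − 8 − 18 = 1; ∂_2 has invariant factor(s) [2] giving torsion. So H_1 ≅ Z ⊕ Z/2.
rank ∂_2 = 18, rank ∂_3 = 0 ⇒ b_2 = 18 − 18 − 0 = 0. So H_2 ≅ 0.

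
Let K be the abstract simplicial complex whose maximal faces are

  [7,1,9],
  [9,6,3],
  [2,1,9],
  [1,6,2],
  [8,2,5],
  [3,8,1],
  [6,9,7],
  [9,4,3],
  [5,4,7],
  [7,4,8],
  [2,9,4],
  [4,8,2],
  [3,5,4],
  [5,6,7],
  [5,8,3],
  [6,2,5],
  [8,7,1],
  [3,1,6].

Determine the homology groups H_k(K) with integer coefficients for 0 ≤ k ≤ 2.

We work with the vertex ordering 1 < 2 < 3 < 4 < 5 < 6 < 7 < 8 < 9. The simplices of K, each written with vertices in increasing order, are:

  0-simplices (9): [1], [2], [3], [4], [5], [6], [7], [8], [9]
  1-simplices (27): (27 of them)
  2-simplices (18): [1,2,6], [1,2,9], [1,3,6], [1,3,8], [1,7,8], [1,7,9], [2,4,8], [2,4,9], [2,5,6], [2,5,8], [3,4,5], [3,4,9], [3,5,8], [3,6,9], [4,5,7], [4,7,8], [5,6,7], [6,7,9]

Hence C_0 ≅ Z^9, C_1 ≅ Z^27, C_2 ≅ Z^18.

The boundary map ∂_1: C_1 → C_0 is given by ∂[p,q] = [q] − [p]. For instance
  ∂[2,5] = [5] − [2].
The 9×27 boundary matrix has rank 8 and Smith normal form diag(1,1,1,1,1,1,1,1).

The boundary map ∂_2: C_2 → C_1 sends each 2-simplex [p,q,r] to [q,r] − [p,r] + [p,q]. For instance
  ∂[4,7,8] = [7,8] − [4,8] + [4,7],
  ∂[3,6,9] = [6,9] − [3,9] + [3,6].
As a 27×18 matrix over Z this has rank 18, with invariant factors (1,1,1,1,1,1,1,1,1,1,1,1,1,1,1,1,1,2).

Now H_k = ker ∂_k / im ∂_{k+1}, so:

  H_0: rank C_0 − rank ∂_1 = 9 − 8 = 1, and the invariant factors of ∂_1 are all 1, so H_0 ≅ Z.
  H_1: rank ker ∂_1 − rank ∂_2 = (27 − 8) − 18 = 1, and ∂_2 has invariant factor 2 > 1, so H_1 ≅ Z ⊕ Z/2.
  H_2: rank ker ∂_2 − rank ∂_3 = (18 − 18) − 0 = 0, and there is no ∂_3, so H_2 ≅ 0.

As a check, the Euler characteristic is 9 − 27 + 18 = 0, which agrees with 1 − 1 + 0 = 0.

H_0 = Z,  H_1 = Z ⊕ Z/2,  H_2 = 0.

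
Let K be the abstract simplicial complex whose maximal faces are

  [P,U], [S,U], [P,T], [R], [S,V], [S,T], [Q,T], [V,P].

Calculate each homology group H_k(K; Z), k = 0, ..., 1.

H_0 = Z^2,  H_1 = Z^2.

Order the vertices as P < Q < R < S < T < U < V. Listing each simplex with vertices in this order, K has dimension 1 with simplices:

  0-simplices (7): P, Q, R, S, T, U, V
  1-simplices (7): PT, PU, PV, QT, ST, SU, SV

Hence C_0 ≅ Z^7, C_1 ≅ Z^7.

Boundary ∂_1: C_1 → C_0 maps an edge to its endpoints' difference, ∂[p,q] = q − p. For instance
  ∂PU = U − P.
As a 7×7 matrix over Z this has rank 5, with invariant factors (1,1,1,1,1).

Computing H_k = (kernel of ∂_k) / (image of ∂_{k+1}):

  H_0: rank C_0 − rank ∂_1 = 7 − 5 = 2, and the invariant factors of ∂_1 are all 1, so H_0 = Z^2.
  H_1: rank ker ∂_1 − rank ∂_2 = (7 − 5) − 0 = 2, and there is no ∂_2, so H_1 = Z^2.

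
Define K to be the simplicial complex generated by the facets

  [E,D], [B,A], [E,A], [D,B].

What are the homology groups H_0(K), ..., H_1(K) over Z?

We work with the vertex ordering A < B < D < E. The simplices of K, each written with vertices in increasing order, are:

  0-simplices (4): A, B, D, E
  1-simplices (4): AB, AE, BD, DE

Hence C_0 ≅ Z^4, C_1 ≅ Z^4.

Boundary ∂_1: C_1 → C_0 sends each edge [p,q] (with p < q) to q − p. For instance
  ∂BD = D − B.
This gives a 4×4 integer matrix of rank 3; reducing to Smith normal form yields diagonal entries (1,1,1).

Reading off H_k = ker ∂_k / im ∂_{k+1}:

  H_0: rank C_0 − rank ∂_1 = 4 − 3 = 1, and the invariant factors of ∂_1 are all 1, so H_0 ≅ Z.
  H_1: rank ker ∂_1 − rank ∂_2 = (4 − 3) − 0 = 1, and there is no ∂_2, so H_1 ≅ Z.

H_0 ≅ Z,  H_1 ≅ Z.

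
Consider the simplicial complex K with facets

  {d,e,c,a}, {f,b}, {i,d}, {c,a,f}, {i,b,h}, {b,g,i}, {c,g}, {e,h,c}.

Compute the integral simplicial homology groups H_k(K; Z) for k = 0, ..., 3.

H_0 ≅ Z,  H_1 ≅ Z^3,  H_2 = 0,  H_3 = 0.

Fix the vertex order a < b < c < d < e < f < g < h < i and write every simplex with vertices in increasing order. Then dim K = 3 and the simplices of K are:

  0-simplices (9): a, b, c, d, e, f, g, h, i
  1-simplices (18): ac, ad, ae, af, bf, bg, bh, bi, cd, ce, cf, cg, ch, de, di, eh, gi, hi
  2-simplices (8): acd, ace, acf, ade, bgi, bhi, cde, ceh
  3-simplices (1): acde

Hence C_0 ≅ Z^9, C_1 ≅ Z^18, C_2 ≅ Z^8, C_3 ≅ Z^1.

The boundary map ∂_1: C_1 → C_0 is given by ∂[p,q] = [q] − [p].
As a 9×18 matrix over Z this has rank 8, with invariant factors (1,1,1,1,1,1,1,1).

∂_2: C_2 → C_1 sends each 2-simplex [p,q,r] to [q,r] − [p,r] + [p,q]. For instance
  ∂acd = cd − ad + ac,
  ∂bgi = gi − bi + bg.
The 18×8 boundary matrix has rank 7 and Smith normal form diag(1,1,1,1,1,1,1).

Boundary ∂_3: C_3 → C_2 sends each 3-simplex σ to the alternating sum Σ_i (−1)^i (σ with its i-th vertex removed). For instance
  ∂acde = cde − ade + ace − acd.
As a 8×1 matrix over Z this has rank 1, with invariant factors (1).

Computing H_k = (kernel of ∂_k) / (image of ∂_{k+1}):

  H_0: rank C_0 − rank ∂_1 = 9 − 8 = 1, and the invariant factors of ∂_1 are all 1, so H_0 ≅ Z.
  H_1: rank ker ∂_1 − rank ∂_2 = (18 − 8) − 7 = 3, and the invariant factors of ∂_2 are all 1, so H_1 ≅ Z^3.
  H_2: rank ker ∂_2 − rank ∂_3 = (8 − 7) − 1 = 0, and the invariant factors of ∂_3 are all 1, so H_2 ≅ 0.
  H_3: rank ker ∂_3 − rank ∂_4 = (1 − 1) − 0 = 0, and there is no ∂_4, so H_3 ≅ 0.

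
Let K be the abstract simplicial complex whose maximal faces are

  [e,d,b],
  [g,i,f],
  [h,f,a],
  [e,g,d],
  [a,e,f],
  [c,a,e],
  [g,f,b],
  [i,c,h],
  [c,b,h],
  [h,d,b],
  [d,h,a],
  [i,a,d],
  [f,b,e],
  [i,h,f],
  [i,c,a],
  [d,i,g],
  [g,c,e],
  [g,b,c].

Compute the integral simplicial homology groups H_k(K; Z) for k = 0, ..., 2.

H_0 = Z,  H_1 = Z ⊕ Z/2,  H_2 = 0.

Order the vertices as a < b < c < d < e < f < g < h < i. Listing each simplex with vertices in this order, K has dimension 2 with simplices:

  0-simplices (9): a, b, c, d, e, f, g, h, i
  1-simplices (27): ac, ad, ae, af, ah, ai, bc, bd, be, bf, bg, bh, ce, cg, ch, ci, de, dg, dh, di, ef, eg, fg, fh, fi, gi, hi
  2-simplices (18): ace, aci, adh, adi, aef, afh, bcg, bch, bde, bdh, bef, bfg, ceg, chi, deg, dgi, fgi, fhi

giving chain groups C_0 ≅ Z^9, C_1 ≅ Z^27, C_2 ≅ Z^18.

The boundary map ∂_1: C_1 → C_0 is given by ∂[p,q] = [q] − [p].
As a 9×27 matrix over Z this has rank 8, with invariant factors (1,1,1,1,1,1,1,1).

The boundary map ∂_2: C_2 → C_1 acts by ∂[p,q,r] = [q,r] − [p,r] + [p,q]. For instance
  ∂aci = ci − ai + ac,
  ∂chi = hi − ci + ch.
As a 27×18 matrix over Z this has rank 18, with invariant factors (1,1,1,1,1,1,1,1,1,1,1,1,1,1,1,1,1,2).

Now H_k = ker ∂_k / im ∂_{k+1}, so:

  H_0: rank C_0 − rank ∂_1 = 9 − 8 = 1, and the invariant factors of ∂_1 are all 1, so H_0 ≅ Z.
  H_1: rank ker ∂_1 − rank ∂_2 = (27 − 8) − 18 = 1, and ∂_2 has invariant factor 2 > 1, so H_1 ≅ Z ⊕ Z/2.
  H_2: rank ker ∂_2 − rank ∂_3 = (18 − 18) − 0 = 0, and there is no ∂_3, so H_2 ≅ 0.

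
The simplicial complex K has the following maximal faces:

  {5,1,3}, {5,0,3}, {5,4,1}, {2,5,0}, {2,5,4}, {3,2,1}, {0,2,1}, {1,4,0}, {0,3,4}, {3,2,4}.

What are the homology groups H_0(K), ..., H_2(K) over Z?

H_0 = Z,  H_1 = Z/2,  H_2 = 0.

Fix the vertex order 0 < 1 < 2 < 3 < 4 < 5 and write every simplex with vertices in increasing order. Then dim K = 2 and the simplices of K are:

  0-simplices (6): [0], [1], [2], [3], [4], [5]
  1-simplices (15): [0,1], [0,2], [0,3], [0,4], [0,5], [1,2], [1,3], [1,4], [1,5], [2,3], [2,4], [2,5], [3,4], [3,5], [4,5]
  2-simplices (10): [0,1,2], [0,1,4], [0,2,5], [0,3,4], [0,3,5], [1,2,3], [1,3,5], [1,4,5], [2,3,4], [2,4,5]

Hence C_0 ≅ Z^6, C_1 ≅ Z^15, C_2 ≅ Z^10.

Boundary ∂_1: C_1 → C_0 sends each edge [p,q] (with p < q) to q − p. For instance
  ∂[2,4] = [4] − [2].
This gives a 6×15 integer matrix of rank 5; reducing to Smith normal form yields diagonal entries (1,1,1,1,1).

∂_2: C_2 → C_1 maps a triangle to the signed sum of its edges. For instance
  ∂[2,3,4] = [3,4] − [2,4] + [2,3],
  ∂[0,3,5] = [3,5] − [0,5] + [0,3].
The 15×10 boundary matrix has rank 10 and Smith normal form diag(1,1,1,1,1,1,1,1,1,2).

Now H_k = ker ∂_k / im ∂_{k+1}, so:

  H_0: rank C_0 − rank ∂_1 = 6 − 5 = 1, and the invariant factors of ∂_1 are all 1, so H_0 ≅ Z.
  H_1: rank ker ∂_1 − rank ∂_2 = (15 − 5) − 10 = 0, and ∂_2 has invariant factor 2 > 1, so H_1 ≅ Z/2.
  H_2: rank ker ∂_2 − rank ∂_3 = (10 − 10) − 0 = 0, and there is no ∂_3, so H_2 ≅ 0.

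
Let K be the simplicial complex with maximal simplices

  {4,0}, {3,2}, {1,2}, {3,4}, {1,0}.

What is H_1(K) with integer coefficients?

H_1 ≅ Z.

Fix the vertex order 0 < 1 < 2 < 3 < 4 and write every simplex with vertices in increasing order. Then dim K = 1 and the simplices of K are:

  0-simplices (5): [0], [1], [2], [3], [4]
  1-simplices (5): [0,1], [0,4], [1,2], [2,3], [3,4]

giving chain groups C_0 ≅ Z^5, C_1 ≅ Z^5.

The boundary map ∂_1: C_1 → C_0 is given by ∂[p,q] = [q] − [p]. For instance
  ∂[1,2] = [2] − [1].
The resulting 5×5 matrix has rank 4, and its Smith normal form has invariant factors (1,1,1,1).

Reading off H_k = ker ∂_k / im ∂_{k+1}:

  H_1: rank ker ∂_1 − rank ∂_2 = (5 − 4) − 0 = 1, and there is no ∂_2, so H_1 ≅ Z.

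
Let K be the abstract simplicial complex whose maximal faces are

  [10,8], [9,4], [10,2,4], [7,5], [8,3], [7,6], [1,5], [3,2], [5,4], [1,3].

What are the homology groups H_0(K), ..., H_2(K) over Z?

H_0 ≅ Z,  H_1 ≅ Z^2,  H_2 = 0.

Fix the vertex order 1 < 2 < 3 < 4 < 5 < 6 < 7 < 8 < 9 < 10 and write every simplex with vertices in increasing order. Then dim K = 2 and the simplices of K are:

  0-simplices (10): [1], [2], [3], [4], [5], [6], [7], [8], [9], [10]
  1-simplices (12): [1,3], [1,5], [2,3], [2,4], [2,10], [3,8], [4,5], [4,9], [4,10], [5,7], [6,7], [8,10]
  2-simplices (1): [2,4,10]

Hence C_0 ≅ Z^10, C_1 ≅ Z^12, C_2 ≅ Z^1.

Boundary ∂_1: C_1 → C_0 maps an edge to its endpoints' difference, ∂[p,q] = q − p.
The resulting 10×12 matrix has rank 9, and its Smith normal form has invariant factors (1,1,1,1,1,1,1,1,1).

∂_2: C_2 → C_1 acts by ∂[p,q,r] = [q,r] − [p,r] + [p,q]. For instance
  ∂[2,4,10] = [4,10] − [2,10] + [2,4].
The resulting 12×1 matrix has rank 1, and its Smith normal form has invariant factors (1).

Now H_k = ker ∂_k / im ∂_{k+1}, so:

  H_0: rank C_0 − rank ∂_1 = 10 − 9 = 1, and the invariant factors of ∂_1 are all 1, so H_0 ≅ Z.
  H_1: rank ker ∂_1 − rank ∂_2 = (12 − 9) − 1 = 2, and the invariant factors of ∂_2 are all 1, so H_1 ≅ Z^2.
  H_2: rank ker ∂_2 − rank ∂_3 = (1 − 1) − 0 = 0, and there is no ∂_3, so H_2 ≅ 0.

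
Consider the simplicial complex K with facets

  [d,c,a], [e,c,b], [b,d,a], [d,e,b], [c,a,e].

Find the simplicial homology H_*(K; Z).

Take the total order a < b < c < d < e on the vertex set. Then K (dimension 2) consists of the simplices:

  0-simplices (5): a, b, c, d, e
  1-simplices (10): ab, ac, ad, ae, bc, bd, be, cd, ce, de
  2-simplices (5): abd, acd, ace, bce, bde

Hence C_0 ≅ Z^5, C_1 ≅ Z^10, C_2 ≅ Z^5.

The boundary map ∂_1: C_1 → C_0 maps an edge to its endpoints' difference, ∂[p,q] = q − p.
The 5×10 boundary matrix has rank 4 and Smith normal form diag(1,1,1,1).

Boundary ∂_2: C_2 → C_1 acts by ∂[p,q,r] = [q,r] − [p,r] + [p,q]. For instance
  ∂bce = ce − be + bc,
  ∂bde = de − be + bd.
As a 10×5 matrix over Z this has rank 5, with invariant factors (1,1,1,1,1).

Computing H_k = (kernel of ∂_k) / (image of ∂_{k+1}):

  H_0: rank C_0 − rank ∂_1 = 5 − 4 = 1, and the invariant factors of ∂_1 are all 1, so H_0 ≅ Z.
  H_1: rank ker ∂_1 − rank ∂_2 = (10 − 4) − 5 = 1, and the invariant factors of ∂_2 are all 1, so H_1 ≅ Z.
  H_2: rank ker ∂_2 − rank ∂_3 = (5 − 5) − 0 = 0, and there is no ∂_3, so H_2 ≅ 0.

H_0 = Z,  H_1 = Z,  H_2 = 0.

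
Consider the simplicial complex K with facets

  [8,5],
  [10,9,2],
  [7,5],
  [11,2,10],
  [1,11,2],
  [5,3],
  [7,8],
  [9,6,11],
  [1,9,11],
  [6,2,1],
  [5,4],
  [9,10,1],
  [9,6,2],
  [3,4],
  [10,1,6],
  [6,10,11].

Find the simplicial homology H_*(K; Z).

We work with the vertex ordering 1 < 2 < 3 < 4 < 5 < 6 < 7 < 8 < 9 < 10 < 11. The simplices of K, each written with vertices in increasing order, are:

  0-simplices (11): [1], [2], [3], [4], [5], [6], [7], [8], [9], [10], [11]
  1-simplices (21): [1,2], [1,6], [1,9], [1,10], [1,11], [2,6], [2,9], [2,10], [2,11], [3,4], [3,5], [4,5], [5,7], [5,8], [6,9], [6,10], [6,11], [7,8], [9,10], [9,11], [10,11]
  2-simplices (10): [1,2,6], [1,2,11], [1,6,10], [1,9,10], [1,9,11], [2,6,9], [2,9,10], [2,10,11], [6,9,11], [6,10,11]

giving chain groups C_0 ≅ Z^11, C_1 ≅ Z^21, C_2 ≅ Z^10.

The boundary map ∂_1: C_1 → C_0 sends each edge [p,q] (with p < q) to q − p.
As a 11×21 matrix over Z this has rank 9, with invariant factors (1,1,1,1,1,1,1,1,1).

∂_2: C_2 → C_1 sends each 2-simplex [p,q,r] to [q,r] − [p,r] + [p,q]. For instance
  ∂[2,9,10] = [9,10] − [2,10] + [2,9],
  ∂[1,2,6] = [2,6] − [1,6] + [1,2].
The resulting 21×10 matrix has rank 10, and its Smith normal form has invariant factors (1,1,1,1,1,1,1,1,1,2).

From H_k ≅ ker(∂_k) / im(∂_{k+1}) we obtain:

  H_0: rank C_0 − rank ∂_1 = 11 − 9 = 2, and the invariant factors of ∂_1 are all 1, so H_0 = Z^2.
  H_1: rank ker ∂_1 − rank ∂_2 = (21 − 9) − 10 = 2, and ∂_2 has invariant factor 2 > 1, so H_1 = Z^2 ⊕ Z_2.
  H_2: rank ker ∂_2 − rank ∂_3 = (10 − 10) − 0 = 0, and there is no ∂_3, so H_2 = 0.

As a check, the Euler characteristic is 11 − 21 + 10 = 0, which agrees with 2 − 2 + 0 = 0.

H_0 ≅ Z^2,  H_1 ≅ Z^2 ⊕ Z_2,  H_2 = 0.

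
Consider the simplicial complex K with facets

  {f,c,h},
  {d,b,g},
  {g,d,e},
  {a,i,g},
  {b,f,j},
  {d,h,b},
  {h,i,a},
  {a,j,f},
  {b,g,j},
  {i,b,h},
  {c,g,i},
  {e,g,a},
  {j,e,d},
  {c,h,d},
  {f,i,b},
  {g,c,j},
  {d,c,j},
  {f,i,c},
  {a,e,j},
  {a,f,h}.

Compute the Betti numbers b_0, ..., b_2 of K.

b_0 = 1, b_1 = 1, b_2 = 0.

Order the vertices as a < b < c < d < e < f < g < h < i < j. Listing each simplex with vertices in this order, K has dimension 2 with simplices:

  0-simplices (10): a, b, c, d, e, f, g, h, i, j
  1-simplices (30): ae, af, ag, ah, ai, aj, bd, bf, bg, bh, bi, bj, cd, cf, cg, ch, ci, cj, de, dg, dh, dj, eg, ej, fh, fi, fj, gi, gj, hi
  2-simplices (20): aeg, aej, afh, afj, agi, ahi, bdg, bdh, bfi, bfj, bgj, bhi, cdh, cdj, cfh, cfi, cgi, cgj, deg, dej

giving chain groups C_0 ≅ Z^10, C_1 ≅ Z^30, C_2 ≅ Z^20.

The boundary map ∂_1: C_1 → C_0 sends each edge [p,q] (with p < q) to q − p. For instance
  ∂fh = h − f.
As a 10×30 matrix over Z this has rank 9, with invariant factors (1,1,1,1,1,1,1,1,1).

The boundary map ∂_2: C_2 → C_1 maps a triangle to the signed sum of its edges. For instance
  ∂ahi = hi − ai + ah,
  ∂cfi = fi − ci + cf.
This gives a 30×20 integer matrix of rank 20; reducing to Smith normal form yields diagonal entries (1,1,1,1,1,1,1,1,1,1,1,1,1,1,1,1,1,1,1,2).

Now H_k = ker ∂_k / im ∂_{k+1}, so:

  H_0: rank C_0 − rank ∂_1 = 10 − 9 = 1, and the invariant factors of ∂_1 are all 1, so H_0 ≅ Z.
  H_1: rank ker ∂_1 − rank ∂_2 = (30 − 9) − 20 = 1, and ∂_2 has invariant factor 2 > 1, so H_1 ≅ Z ⊕ Z/2.
  H_2: rank ker ∂_2 − rank ∂_3 = (20 − 20) − 0 = 0, and there is no ∂_3, so H_2 ≅ 0.

As a check, the Euler characteristic is 10 − 30 + 20 = 0, which agrees with 1 − 1 + 0 = 0.
(K is a triangulation of the Klein bottle.)

Hence the Betti numbers are b_0 = 1, b_1 = 1, b_2 = 0.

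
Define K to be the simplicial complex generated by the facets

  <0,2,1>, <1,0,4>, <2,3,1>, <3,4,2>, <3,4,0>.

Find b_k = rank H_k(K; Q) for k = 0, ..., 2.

b_0 = 1, b_1 = 1, b_2 = 0.

We work with the vertex ordering 0 < 1 < 2 < 3 < 4. The simplices of K, each written with vertices in increasing order, are:

  0-simplices (5): [0], [1], [2], [3], [4]
  1-simplices (10): [0,1], [0,2], [0,3], [0,4], [1,2], [1,3], [1,4], [2,3], [2,4], [3,4]
  2-simplices (5): [0,1,2], [0,1,4], [0,3,4], [1,2,3], [2,3,4]

so the chain groups are C_0 ≅ Z^5, C_1 ≅ Z^10, C_2 ≅ Z^5.

The boundary map ∂_1: C_1 → C_0 sends each edge [p,q] (with p < q) to q − p. For instance
  ∂[0,4] = [4] − [0].
The 5×10 boundary matrix has rank 4 and Smith normal form diag(1,1,1,1).

Boundary ∂_2: C_2 → C_1 acts by ∂[p,q,r] = [q,r] − [p,r] + [p,q]. For instance
  ∂[1,2,3] = [2,3] − [1,3] + [1,2],
  ∂[2,3,4] = [3,4] − [2,4] + [2,3].
As a 10×5 matrix over Z this has rank 5, with invariant factors (1,1,1,1,1).

Now H_k = ker ∂_k / im ∂_{k+1}, so:

  H_0: rank C_0 − rank ∂_1 = 5 − 4 = 1, and the invariant factors of ∂_1 are all 1, so H_0 = Z.
  H_1: rank ker ∂_1 − rank ∂_2 = (10 − 4) − 5 = 1, and the invariant factors of ∂_2 are all 1, so H_1 = Z.
  H_2: rank ker ∂_2 − rank ∂_3 = (5 − 5) − 0 = 0, and there is no ∂_3, so H_2 = 0.

Hence the Betti numbers are b_0 = 1, b_1 = 1, b_2 = 0.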